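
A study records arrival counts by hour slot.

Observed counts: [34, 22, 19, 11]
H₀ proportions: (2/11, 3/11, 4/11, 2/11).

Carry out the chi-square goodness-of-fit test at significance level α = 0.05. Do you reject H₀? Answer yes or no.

n = 86; E_i = n·p_i = [15.64, 23.45, 31.27, 15.64]
χ² = (34−15.64)²/15.64 + (22−23.45)²/23.45 + (19−31.27)²/31.27 + (11−15.64)²/15.64 = 27.8479
df = 3
p-value (upper-tail) = 0.00000
At α=0.05: p < α → reject H₀

reject H₀: yes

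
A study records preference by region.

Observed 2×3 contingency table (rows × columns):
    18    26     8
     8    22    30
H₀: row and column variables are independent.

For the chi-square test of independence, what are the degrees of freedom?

degrees of freedom = 2

df = (r−1)(c−1) = (2−1)·(3−1) = 2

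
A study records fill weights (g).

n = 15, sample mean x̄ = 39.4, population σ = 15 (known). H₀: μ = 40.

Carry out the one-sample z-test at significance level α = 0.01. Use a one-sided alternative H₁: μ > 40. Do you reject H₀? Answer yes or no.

SE = σ/√n = 15/√15 = 3.8730
z = (x̄−μ₀)/SE = (39.4−40)/3.8730 = -0.1549
p-value (one-sided, H₁ greater) = 0.56156
At α=0.01: p ≥ α → fail to reject H₀

reject H₀: no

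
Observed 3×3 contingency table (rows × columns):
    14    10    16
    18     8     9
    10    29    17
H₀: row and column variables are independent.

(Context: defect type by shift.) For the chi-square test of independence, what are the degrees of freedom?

degrees of freedom = 4

df = (r−1)(c−1) = (3−1)·(3−1) = 4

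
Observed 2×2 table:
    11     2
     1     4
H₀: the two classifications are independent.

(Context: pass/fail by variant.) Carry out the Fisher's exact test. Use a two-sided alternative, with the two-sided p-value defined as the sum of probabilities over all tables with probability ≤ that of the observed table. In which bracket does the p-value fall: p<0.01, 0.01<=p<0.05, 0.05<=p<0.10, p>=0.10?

Margins: r₁=13, r₂=5, c₁=12, c₂=6, n=18
p_obs = C(13,11)·C(5,1)/C(18,12); sum pmf over tables with pmf ≤ p_obs
p-value (two-sided) = 0.02171
→ bracket: 0.01<=p<0.05

p-value bracket: 0.01<=p<0.05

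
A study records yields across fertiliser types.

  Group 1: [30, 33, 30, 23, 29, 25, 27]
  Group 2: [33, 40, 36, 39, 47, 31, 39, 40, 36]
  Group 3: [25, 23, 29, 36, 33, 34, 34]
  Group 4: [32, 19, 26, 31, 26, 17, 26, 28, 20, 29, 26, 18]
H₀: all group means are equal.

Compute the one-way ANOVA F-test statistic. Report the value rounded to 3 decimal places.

Group means [28.14, 37.89, 30.57, 24.83], grand mean 30.000
SSB = Σnᵢ(x̄ᵢ−x̄)² = 906.873; SSW = ΣΣ(x−x̄ᵢ)² = 679.127
MSB = 906.873/3 = 302.2910; MSW = 679.127/31 = 21.9073
F = MSB/MSW = 13.7986
df = (3, 31)

test statistic = 13.799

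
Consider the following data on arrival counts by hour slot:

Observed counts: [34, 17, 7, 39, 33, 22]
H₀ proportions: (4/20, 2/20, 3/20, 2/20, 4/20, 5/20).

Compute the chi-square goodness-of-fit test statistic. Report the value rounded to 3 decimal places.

n = 152; E_i = n·p_i = [30.40, 15.20, 22.80, 15.20, 30.40, 38.00]
χ² = (34−30.40)²/30.40 + (17−15.20)²/15.20 + (7−22.80)²/22.80 + (39−15.20)²/15.20 + (33−30.40)²/30.40 + (22−38.00)²/38.00 = 55.8136
df = 5

test statistic = 55.814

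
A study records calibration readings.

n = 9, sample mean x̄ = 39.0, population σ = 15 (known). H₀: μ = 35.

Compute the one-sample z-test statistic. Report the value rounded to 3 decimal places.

SE = σ/√n = 15/√9 = 5.0000
z = (x̄−μ₀)/SE = (39.0−35)/5.0000 = 0.8000

test statistic = 0.800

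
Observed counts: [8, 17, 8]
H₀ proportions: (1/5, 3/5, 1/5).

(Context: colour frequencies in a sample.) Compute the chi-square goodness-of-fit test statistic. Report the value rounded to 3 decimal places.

n = 33; E_i = n·p_i = [6.60, 19.80, 6.60]
χ² = (8−6.60)²/6.60 + (17−19.80)²/19.80 + (8−6.60)²/6.60 = 0.9899
df = 2

test statistic = 0.990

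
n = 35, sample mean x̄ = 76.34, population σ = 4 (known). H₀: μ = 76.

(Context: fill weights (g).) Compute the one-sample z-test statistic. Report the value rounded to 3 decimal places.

SE = σ/√n = 4/√35 = 0.6761
z = (x̄−μ₀)/SE = (76.34−76)/0.6761 = 0.5029

test statistic = 0.503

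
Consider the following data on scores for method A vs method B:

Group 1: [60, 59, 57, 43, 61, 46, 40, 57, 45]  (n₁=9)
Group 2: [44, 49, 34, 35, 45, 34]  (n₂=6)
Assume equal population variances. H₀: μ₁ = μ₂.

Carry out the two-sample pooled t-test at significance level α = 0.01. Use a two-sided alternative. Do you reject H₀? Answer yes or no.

reject H₀: no

x̄₁=52.000, s₁=8.322, n₁=9
x̄₂=40.167, s₂=6.616, n₂=6
s_p² = [8·8.322² + 5·6.616²]/13 = 59.4487
SE = √(s_p²·(1/9+1/6)) = 4.0637
t = (52.000−40.167)/4.0637 = 2.9120
df = 13
p-value (two-sided) = 0.01213
At α=0.01: p ≥ α → fail to reject H₀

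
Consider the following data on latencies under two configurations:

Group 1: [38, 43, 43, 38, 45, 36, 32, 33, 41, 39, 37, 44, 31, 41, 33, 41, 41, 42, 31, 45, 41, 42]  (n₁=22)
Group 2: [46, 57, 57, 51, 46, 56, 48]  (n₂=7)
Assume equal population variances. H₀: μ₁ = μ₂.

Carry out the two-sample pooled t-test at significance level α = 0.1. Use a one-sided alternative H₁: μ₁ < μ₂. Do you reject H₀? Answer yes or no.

reject H₀: yes

x̄₁=38.955, s₁=4.530, n₁=22
x̄₂=51.571, s₂=5.062, n₂=7
s_p² = [21·4.530² + 6·5.062²]/27 = 21.6544
SE = √(s_p²·(1/22+1/7)) = 2.0194
t = (38.955−51.571)/2.0194 = -6.2480
df = 27
p-value (one-sided, H₁ less) = 0.00000
At α=0.1: p < α → reject H₀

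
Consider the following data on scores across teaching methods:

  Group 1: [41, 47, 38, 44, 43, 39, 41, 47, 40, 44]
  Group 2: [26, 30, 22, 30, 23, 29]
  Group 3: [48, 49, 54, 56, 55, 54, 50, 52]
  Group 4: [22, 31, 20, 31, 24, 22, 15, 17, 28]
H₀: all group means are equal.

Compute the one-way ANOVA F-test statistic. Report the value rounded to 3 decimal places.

Group means [42.40, 26.67, 52.25, 23.33], grand mean 36.727
SSB = Σnᵢ(x̄ᵢ−x̄)² = 4471.312; SSW = ΣΣ(x−x̄ᵢ)² = 477.233
MSB = 4471.312/3 = 1490.4374; MSW = 477.233/29 = 16.4563
F = MSB/MSW = 90.5693
df = (3, 29)

test statistic = 90.569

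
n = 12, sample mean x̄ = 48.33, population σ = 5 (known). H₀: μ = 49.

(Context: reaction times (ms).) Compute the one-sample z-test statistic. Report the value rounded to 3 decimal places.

test statistic = -0.464

SE = σ/√n = 5/√12 = 1.4434
z = (x̄−μ₀)/SE = (48.33−49)/1.4434 = -0.4642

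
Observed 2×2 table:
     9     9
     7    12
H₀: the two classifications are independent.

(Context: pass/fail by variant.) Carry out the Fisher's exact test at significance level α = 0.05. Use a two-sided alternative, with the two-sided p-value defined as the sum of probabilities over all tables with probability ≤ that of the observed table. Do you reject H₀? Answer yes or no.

reject H₀: no

Margins: r₁=18, r₂=19, c₁=16, c₂=21, n=37
p_obs = C(18,9)·C(19,7)/C(37,16); sum pmf over tables with pmf ≤ p_obs
p-value (two-sided) = 0.51481
At α=0.05: p ≥ α → fail to reject H₀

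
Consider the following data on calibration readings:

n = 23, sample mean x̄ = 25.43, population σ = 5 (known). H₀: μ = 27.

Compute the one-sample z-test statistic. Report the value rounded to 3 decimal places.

test statistic = -1.506

SE = σ/√n = 5/√23 = 1.0426
z = (x̄−μ₀)/SE = (25.43−27)/1.0426 = -1.5059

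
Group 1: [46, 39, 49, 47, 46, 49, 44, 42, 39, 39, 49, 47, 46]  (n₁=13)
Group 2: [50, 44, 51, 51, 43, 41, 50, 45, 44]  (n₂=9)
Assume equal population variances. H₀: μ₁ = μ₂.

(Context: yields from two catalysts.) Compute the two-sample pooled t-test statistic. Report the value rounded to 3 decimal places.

x̄₁=44.769, s₁=3.833, n₁=13
x̄₂=46.556, s₂=3.909, n₂=9
s_p² = [12·3.833² + 8·3.909²]/20 = 14.9265
SE = √(s_p²·(1/13+1/9)) = 1.6753
t = (44.769−46.556)/1.6753 = -1.0663
df = 20

test statistic = -1.066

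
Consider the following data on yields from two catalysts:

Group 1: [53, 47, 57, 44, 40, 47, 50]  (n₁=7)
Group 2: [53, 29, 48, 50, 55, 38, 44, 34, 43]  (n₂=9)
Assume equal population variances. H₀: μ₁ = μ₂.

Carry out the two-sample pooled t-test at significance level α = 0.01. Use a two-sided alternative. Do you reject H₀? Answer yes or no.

reject H₀: no

x̄₁=48.286, s₁=5.648, n₁=7
x̄₂=43.778, s₂=8.772, n₂=9
s_p² = [6·5.648² + 8·8.772²]/14 = 57.6417
SE = √(s_p²·(1/7+1/9)) = 3.8261
t = (48.286−43.778)/3.8261 = 1.1782
df = 14
p-value (two-sided) = 0.25836
At α=0.01: p ≥ α → fail to reject H₀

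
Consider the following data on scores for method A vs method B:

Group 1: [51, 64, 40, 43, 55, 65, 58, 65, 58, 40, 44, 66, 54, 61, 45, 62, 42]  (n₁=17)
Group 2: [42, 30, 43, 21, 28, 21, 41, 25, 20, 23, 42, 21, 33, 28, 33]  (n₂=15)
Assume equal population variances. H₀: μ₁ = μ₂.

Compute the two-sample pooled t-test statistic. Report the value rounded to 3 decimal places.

test statistic = 7.312

x̄₁=53.706, s₁=9.610, n₁=17
x̄₂=30.067, s₂=8.540, n₂=15
s_p² = [16·9.610² + 14·8.540²]/30 = 83.2821
SE = √(s_p²·(1/17+1/15)) = 3.2328
t = (53.706−30.067)/3.2328 = 7.3123
df = 30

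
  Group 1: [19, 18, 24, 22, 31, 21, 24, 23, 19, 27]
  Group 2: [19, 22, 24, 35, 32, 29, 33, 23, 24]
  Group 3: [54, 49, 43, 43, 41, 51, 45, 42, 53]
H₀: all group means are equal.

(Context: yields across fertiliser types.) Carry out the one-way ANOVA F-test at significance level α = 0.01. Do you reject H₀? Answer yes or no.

Group means [22.80, 26.78, 46.78], grand mean 31.786
SSB = Σnᵢ(x̄ᵢ−x̄)² = 3056.003; SSW = ΣΣ(x−x̄ᵢ)² = 596.711
MSB = 3056.003/2 = 1528.0016; MSW = 596.711/25 = 23.8684
F = MSB/MSW = 64.0176
df = (2, 25)
p-value (upper-tail) = 0.00000
At α=0.01: p < α → reject H₀

reject H₀: yes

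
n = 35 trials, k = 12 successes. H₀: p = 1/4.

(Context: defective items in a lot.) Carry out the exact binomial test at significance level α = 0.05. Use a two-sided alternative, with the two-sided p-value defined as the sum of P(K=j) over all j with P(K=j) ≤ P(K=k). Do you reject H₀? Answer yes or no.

reject H₀: no

Exact binomial: n=35, k=12, p₀=1/4=0.2500
P(X=j) = C(n,j)·p₀^j·(1−p₀)^(n−j); p = Σ P(X=j) over j with P(X=j) ≤ P(X=12)
p-value (two-sided) = 0.23973
At α=0.05: p ≥ α → fail to reject H₀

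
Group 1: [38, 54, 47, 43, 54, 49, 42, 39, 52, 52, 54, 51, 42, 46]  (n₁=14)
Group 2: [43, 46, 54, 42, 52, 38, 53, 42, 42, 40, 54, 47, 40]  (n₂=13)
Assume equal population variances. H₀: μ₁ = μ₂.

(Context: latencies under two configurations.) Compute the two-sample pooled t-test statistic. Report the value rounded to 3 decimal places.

x̄₁=47.357, s₁=5.733, n₁=14
x̄₂=45.615, s₂=5.810, n₂=13
s_p² = [13·5.733² + 12·5.810²]/25 = 33.2916
SE = √(s_p²·(1/14+1/13)) = 2.2224
t = (47.357−45.615)/2.2224 = 0.7837
df = 25

test statistic = 0.784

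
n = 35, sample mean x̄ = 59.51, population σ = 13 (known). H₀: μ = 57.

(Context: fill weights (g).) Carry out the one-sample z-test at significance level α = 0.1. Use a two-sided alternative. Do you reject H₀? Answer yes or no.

reject H₀: no

SE = σ/√n = 13/√35 = 2.1974
z = (x̄−μ₀)/SE = (59.51−57)/2.1974 = 1.1423
p-value (two-sided) = 0.25335
At α=0.1: p ≥ α → fail to reject H₀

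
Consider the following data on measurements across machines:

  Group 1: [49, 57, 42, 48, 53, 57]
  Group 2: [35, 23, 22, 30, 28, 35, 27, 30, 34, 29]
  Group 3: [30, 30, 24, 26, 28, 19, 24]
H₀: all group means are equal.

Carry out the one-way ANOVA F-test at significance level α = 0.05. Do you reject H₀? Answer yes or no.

Group means [51.00, 29.30, 25.86], grand mean 33.913
SSB = Σnᵢ(x̄ᵢ−x̄)² = 2418.869; SSW = ΣΣ(x−x̄ᵢ)² = 450.957
MSB = 2418.869/2 = 1209.4345; MSW = 450.957/20 = 22.5479
F = MSB/MSW = 53.6386
df = (2, 20)
p-value (upper-tail) = 0.00000
At α=0.05: p < α → reject H₀

reject H₀: yes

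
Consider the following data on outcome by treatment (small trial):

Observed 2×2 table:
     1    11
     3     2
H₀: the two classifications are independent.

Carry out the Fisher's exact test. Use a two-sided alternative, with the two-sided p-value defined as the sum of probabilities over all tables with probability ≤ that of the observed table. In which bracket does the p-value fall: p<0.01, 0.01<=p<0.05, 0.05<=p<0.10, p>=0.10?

Margins: r₁=12, r₂=5, c₁=4, c₂=13, n=17
p_obs = C(12,1)·C(5,3)/C(17,4); sum pmf over tables with pmf ≤ p_obs
p-value (two-sided) = 0.05252
→ bracket: 0.05<=p<0.10

p-value bracket: 0.05<=p<0.10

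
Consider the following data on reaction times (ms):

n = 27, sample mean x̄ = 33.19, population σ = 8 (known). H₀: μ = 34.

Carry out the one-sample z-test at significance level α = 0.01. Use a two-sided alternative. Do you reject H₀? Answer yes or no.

SE = σ/√n = 8/√27 = 1.5396
z = (x̄−μ₀)/SE = (33.19−34)/1.5396 = -0.5261
p-value (two-sided) = 0.59881
At α=0.01: p ≥ α → fail to reject H₀

reject H₀: no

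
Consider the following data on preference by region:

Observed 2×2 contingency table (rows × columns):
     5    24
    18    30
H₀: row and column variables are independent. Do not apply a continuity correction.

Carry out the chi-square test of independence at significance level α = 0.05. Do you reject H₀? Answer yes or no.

Row totals [29, 48], col totals [23, 54], n=77
χ² = (5−8.66)²/8.66 + (24−20.34)²/20.34 + (18−14.34)²/14.34 + (30−33.66)²/33.66 = 3.5418
df = 1
p-value (upper-tail) = 0.05984
At α=0.05: p ≥ α → fail to reject H₀

reject H₀: no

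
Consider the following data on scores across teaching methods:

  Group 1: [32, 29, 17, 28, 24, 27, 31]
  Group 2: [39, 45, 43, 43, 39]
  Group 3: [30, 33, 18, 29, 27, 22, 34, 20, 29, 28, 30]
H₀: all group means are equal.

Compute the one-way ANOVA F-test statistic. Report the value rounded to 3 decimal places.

Group means [26.86, 41.80, 27.27], grand mean 30.304
SSB = Σnᵢ(x̄ᵢ−x̄)² = 845.031; SSW = ΣΣ(x−x̄ᵢ)² = 449.839
MSB = 845.031/2 = 422.5153; MSW = 449.839/20 = 22.4919
F = MSB/MSW = 18.7852
df = (2, 20)

test statistic = 18.785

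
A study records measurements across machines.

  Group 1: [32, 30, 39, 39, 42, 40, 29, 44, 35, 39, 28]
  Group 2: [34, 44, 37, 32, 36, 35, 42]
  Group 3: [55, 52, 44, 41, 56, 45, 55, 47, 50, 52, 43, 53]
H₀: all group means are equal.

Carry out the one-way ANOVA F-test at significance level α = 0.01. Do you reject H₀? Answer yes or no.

Group means [36.09, 37.14, 49.42], grand mean 41.667
SSB = Σnᵢ(x̄ᵢ−x̄)² = 1205.984; SSW = ΣΣ(x−x̄ᵢ)² = 720.683
MSB = 1205.984/2 = 602.9919; MSW = 720.683/27 = 26.6920
F = MSB/MSW = 22.5908
df = (2, 27)
p-value (upper-tail) = 0.00000
At α=0.01: p < α → reject H₀

reject H₀: yes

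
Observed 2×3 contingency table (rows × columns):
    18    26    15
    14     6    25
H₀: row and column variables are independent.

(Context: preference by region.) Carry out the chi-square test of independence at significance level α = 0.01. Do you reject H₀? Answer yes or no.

reject H₀: yes

Row totals [59, 45], col totals [32, 32, 40], n=104
χ² = (18−18.15)²/18.15 + (26−18.15)²/18.15 + (15−22.69)²/22.69 + (14−13.85)²/13.85 + (6−13.85)²/13.85 + (25−17.31)²/17.31 = 13.8667
df = 2
p-value (upper-tail) = 0.00097
At α=0.01: p < α → reject H₀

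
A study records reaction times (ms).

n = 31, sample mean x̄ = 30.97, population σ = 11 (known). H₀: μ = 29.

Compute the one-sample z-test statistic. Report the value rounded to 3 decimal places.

SE = σ/√n = 11/√31 = 1.9757
z = (x̄−μ₀)/SE = (30.97−29)/1.9757 = 0.9971

test statistic = 0.997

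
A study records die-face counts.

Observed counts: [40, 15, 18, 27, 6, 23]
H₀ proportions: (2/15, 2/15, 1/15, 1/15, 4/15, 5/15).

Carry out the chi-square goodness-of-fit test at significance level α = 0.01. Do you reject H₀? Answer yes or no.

reject H₀: yes

n = 129; E_i = n·p_i = [17.20, 17.20, 8.60, 8.60, 34.40, 43.00]
χ² = (40−17.20)²/17.20 + (15−17.20)²/17.20 + (18−8.60)²/8.60 + (27−8.60)²/8.60 + (6−34.40)²/34.40 + (23−43.00)²/43.00 = 112.8953
df = 5
p-value (upper-tail) = 0.00000
At α=0.01: p < α → reject H₀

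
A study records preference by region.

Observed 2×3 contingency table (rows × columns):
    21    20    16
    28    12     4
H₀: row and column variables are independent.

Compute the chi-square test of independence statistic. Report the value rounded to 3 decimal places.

Row totals [57, 44], col totals [49, 32, 20], n=101
χ² = (21−27.65)²/27.65 + (20−18.06)²/18.06 + (16−11.29)²/11.29 + (28−21.35)²/21.35 + (12−13.94)²/13.94 + (4−8.71)²/8.71 = 8.6704
df = 2

test statistic = 8.670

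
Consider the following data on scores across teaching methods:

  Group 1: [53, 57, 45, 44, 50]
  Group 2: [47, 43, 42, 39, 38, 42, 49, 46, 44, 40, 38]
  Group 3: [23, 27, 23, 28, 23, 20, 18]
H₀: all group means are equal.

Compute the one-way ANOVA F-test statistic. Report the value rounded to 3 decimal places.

Group means [49.80, 42.55, 23.14], grand mean 38.217
SSB = Σnᵢ(x̄ᵢ−x̄)² = 2467.529; SSW = ΣΣ(x−x̄ᵢ)² = 330.384
MSB = 2467.529/2 = 1233.7643; MSW = 330.384/20 = 16.5192
F = MSB/MSW = 74.6866
df = (2, 20)

test statistic = 74.687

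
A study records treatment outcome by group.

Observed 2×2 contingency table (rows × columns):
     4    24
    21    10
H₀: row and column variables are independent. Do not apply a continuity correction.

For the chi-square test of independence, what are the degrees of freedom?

df = (r−1)(c−1) = (2−1)·(2−1) = 1

degrees of freedom = 1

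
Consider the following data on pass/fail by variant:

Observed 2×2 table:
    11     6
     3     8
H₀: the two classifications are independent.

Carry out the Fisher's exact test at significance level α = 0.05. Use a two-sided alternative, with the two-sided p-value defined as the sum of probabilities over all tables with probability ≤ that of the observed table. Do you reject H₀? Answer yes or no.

Margins: r₁=17, r₂=11, c₁=14, c₂=14, n=28
p_obs = C(17,11)·C(11,3)/C(28,14); sum pmf over tables with pmf ≤ p_obs
p-value (two-sided) = 0.12011
At α=0.05: p ≥ α → fail to reject H₀

reject H₀: no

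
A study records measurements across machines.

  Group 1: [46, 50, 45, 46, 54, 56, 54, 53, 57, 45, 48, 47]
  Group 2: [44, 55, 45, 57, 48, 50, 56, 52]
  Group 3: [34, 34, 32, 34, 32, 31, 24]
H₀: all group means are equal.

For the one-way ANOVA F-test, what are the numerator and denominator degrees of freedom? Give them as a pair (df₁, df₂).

degrees of freedom = [2, 24]

k = 3 groups, N = 27 total
df = (k−1, N−k) = (3−1, 27−3) = (2, 24)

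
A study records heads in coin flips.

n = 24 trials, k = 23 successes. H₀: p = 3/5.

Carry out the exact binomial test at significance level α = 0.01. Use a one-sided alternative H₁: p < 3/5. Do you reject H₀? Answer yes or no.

Exact binomial: n=24, k=23, p₀=3/5=0.6000
P(X≤23) from Σ C(n,i)·p₀^i·(1−p₀)^(n−i)
p-value (one-sided, H₁ less) = 1.00000
At α=0.01: p ≥ α → fail to reject H₀

reject H₀: no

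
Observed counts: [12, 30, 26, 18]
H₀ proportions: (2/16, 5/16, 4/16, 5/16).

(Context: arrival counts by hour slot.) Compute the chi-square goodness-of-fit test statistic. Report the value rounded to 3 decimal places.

n = 86; E_i = n·p_i = [10.75, 26.88, 21.50, 26.88]
χ² = (12−10.75)²/10.75 + (30−26.88)²/26.88 + (26−21.50)²/21.50 + (18−26.88)²/26.88 = 4.3814
df = 3

test statistic = 4.381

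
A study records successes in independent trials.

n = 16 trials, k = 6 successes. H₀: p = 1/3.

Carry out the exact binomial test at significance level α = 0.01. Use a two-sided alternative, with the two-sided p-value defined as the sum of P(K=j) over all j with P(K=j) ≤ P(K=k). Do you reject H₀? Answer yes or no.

reject H₀: no

Exact binomial: n=16, k=6, p₀=1/3=0.3333
P(X=j) = C(n,j)·p₀^j·(1−p₀)^(n−j); p = Σ P(X=j) over j with P(X=j) ≤ P(X=6)
p-value (two-sided) = 0.79219
At α=0.01: p ≥ α → fail to reject H₀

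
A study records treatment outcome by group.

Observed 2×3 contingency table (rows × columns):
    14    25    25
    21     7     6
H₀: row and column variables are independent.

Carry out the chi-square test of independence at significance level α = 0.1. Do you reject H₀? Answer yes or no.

Row totals [64, 34], col totals [35, 32, 31], n=98
χ² = (14−22.86)²/22.86 + (25−20.90)²/20.90 + (25−20.24)²/20.24 + (21−12.14)²/12.14 + (7−11.10)²/11.10 + (6−10.76)²/10.76 = 15.4327
df = 2
p-value (upper-tail) = 0.00045
At α=0.1: p < α → reject H₀

reject H₀: yes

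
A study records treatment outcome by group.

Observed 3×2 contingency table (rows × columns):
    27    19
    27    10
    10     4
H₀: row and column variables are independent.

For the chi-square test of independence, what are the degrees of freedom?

degrees of freedom = 2

df = (r−1)(c−1) = (3−1)·(2−1) = 2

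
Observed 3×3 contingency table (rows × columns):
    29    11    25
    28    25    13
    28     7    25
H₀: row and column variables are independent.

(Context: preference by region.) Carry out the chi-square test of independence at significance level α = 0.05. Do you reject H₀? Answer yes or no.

reject H₀: yes

Row totals [65, 66, 60], col totals [85, 43, 63], n=191
χ² = (29−28.93)²/28.93 + (11−14.63)²/14.63 + (25−21.44)²/21.44 + (28−29.37)²/29.37 + (25−14.86)²/14.86 + (13−21.77)²/21.77 + (28−26.70)²/26.70 + (7−13.51)²/13.51 + (25−19.79)²/19.79 = 16.5819
df = 4
p-value (upper-tail) = 0.00233
At α=0.05: p < α → reject H₀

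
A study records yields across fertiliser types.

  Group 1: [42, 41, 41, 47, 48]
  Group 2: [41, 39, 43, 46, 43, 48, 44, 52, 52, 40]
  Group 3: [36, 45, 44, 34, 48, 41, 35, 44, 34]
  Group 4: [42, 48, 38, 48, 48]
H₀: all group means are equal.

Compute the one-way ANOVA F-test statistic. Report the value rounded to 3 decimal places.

test statistic = 1.875

Group means [43.80, 44.80, 40.11, 44.80], grand mean 43.172
SSB = Σnᵢ(x̄ᵢ−x̄)² = 126.049; SSW = ΣΣ(x−x̄ᵢ)² = 560.089
MSB = 126.049/3 = 42.0163; MSW = 560.089/25 = 22.4036
F = MSB/MSW = 1.8754
df = (3, 25)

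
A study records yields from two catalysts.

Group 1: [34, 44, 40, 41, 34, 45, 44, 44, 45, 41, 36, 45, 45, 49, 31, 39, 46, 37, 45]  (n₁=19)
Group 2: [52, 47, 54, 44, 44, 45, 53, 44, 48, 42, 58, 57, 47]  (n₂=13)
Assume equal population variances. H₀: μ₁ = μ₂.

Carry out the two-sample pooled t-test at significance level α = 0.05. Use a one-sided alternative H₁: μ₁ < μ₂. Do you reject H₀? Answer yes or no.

x̄₁=41.316, s₁=4.933, n₁=19
x̄₂=48.846, s₂=5.352, n₂=13
s_p² = [18·4.933² + 12·5.352²]/30 = 26.0599
SE = √(s_p²·(1/19+1/13)) = 1.8374
t = (41.316−48.846)/1.8374 = -4.0983
df = 30
p-value (one-sided, H₁ less) = 0.00015
At α=0.05: p < α → reject H₀

reject H₀: yes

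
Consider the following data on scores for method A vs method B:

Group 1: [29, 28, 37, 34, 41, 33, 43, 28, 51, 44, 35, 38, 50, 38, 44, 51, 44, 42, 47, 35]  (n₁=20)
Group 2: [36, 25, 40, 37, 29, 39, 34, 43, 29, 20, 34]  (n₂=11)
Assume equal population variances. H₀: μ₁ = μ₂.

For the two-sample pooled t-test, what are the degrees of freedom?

df = n₁ + n₂ − 2 = 20 + 11 − 2 = 29

degrees of freedom = 29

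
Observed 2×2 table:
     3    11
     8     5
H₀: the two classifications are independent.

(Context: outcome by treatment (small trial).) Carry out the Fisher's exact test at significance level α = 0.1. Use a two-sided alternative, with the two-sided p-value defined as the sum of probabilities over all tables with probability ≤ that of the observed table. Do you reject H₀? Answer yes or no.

Margins: r₁=14, r₂=13, c₁=11, c₂=16, n=27
p_obs = C(14,3)·C(13,8)/C(27,11); sum pmf over tables with pmf ≤ p_obs
p-value (two-sided) = 0.05424
At α=0.1: p < α → reject H₀

reject H₀: yes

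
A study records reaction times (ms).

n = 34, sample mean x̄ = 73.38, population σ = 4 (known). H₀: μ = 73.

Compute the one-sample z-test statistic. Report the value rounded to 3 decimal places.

test statistic = 0.554

SE = σ/√n = 4/√34 = 0.6860
z = (x̄−μ₀)/SE = (73.38−73)/0.6860 = 0.5539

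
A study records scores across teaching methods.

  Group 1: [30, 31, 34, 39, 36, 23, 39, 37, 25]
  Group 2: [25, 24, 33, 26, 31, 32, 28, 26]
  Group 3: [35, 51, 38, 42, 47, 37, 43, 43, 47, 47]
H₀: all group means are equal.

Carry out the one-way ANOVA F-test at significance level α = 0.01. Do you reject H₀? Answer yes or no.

Group means [32.67, 28.12, 43.00], grand mean 35.148
SSB = Σnᵢ(x̄ᵢ−x̄)² = 1066.532; SSW = ΣΣ(x−x̄ᵢ)² = 594.875
MSB = 1066.532/2 = 533.2662; MSW = 594.875/24 = 24.7865
F = MSB/MSW = 21.5144
df = (2, 24)
p-value (upper-tail) = 0.00000
At α=0.01: p < α → reject H₀

reject H₀: yes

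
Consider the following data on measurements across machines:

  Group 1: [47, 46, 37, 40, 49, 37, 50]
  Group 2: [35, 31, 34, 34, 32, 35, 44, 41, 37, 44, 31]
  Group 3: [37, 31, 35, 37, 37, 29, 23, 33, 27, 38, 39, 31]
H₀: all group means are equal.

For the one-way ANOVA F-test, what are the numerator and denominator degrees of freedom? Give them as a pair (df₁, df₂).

k = 3 groups, N = 30 total
df = (k−1, N−k) = (3−1, 30−3) = (2, 27)

degrees of freedom = [2, 27]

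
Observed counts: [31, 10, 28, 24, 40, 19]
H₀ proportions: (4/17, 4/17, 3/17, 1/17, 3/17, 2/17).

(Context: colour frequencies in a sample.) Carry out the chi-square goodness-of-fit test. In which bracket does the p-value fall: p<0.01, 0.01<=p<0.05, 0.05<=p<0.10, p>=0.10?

p-value bracket: p<0.01

n = 152; E_i = n·p_i = [35.76, 35.76, 26.82, 8.94, 26.82, 17.88]
χ² = (31−35.76)²/35.76 + (10−35.76)²/35.76 + (28−26.82)²/26.82 + (24−8.94)²/8.94 + (40−26.82)²/26.82 + (19−17.88)²/17.88 = 51.1519
df = 5
p-value (upper-tail) = 0.00000
→ bracket: p<0.01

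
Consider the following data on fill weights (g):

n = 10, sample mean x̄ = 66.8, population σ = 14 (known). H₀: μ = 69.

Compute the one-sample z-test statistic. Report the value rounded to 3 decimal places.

SE = σ/√n = 14/√10 = 4.4272
z = (x̄−μ₀)/SE = (66.8−69)/4.4272 = -0.4969

test statistic = -0.497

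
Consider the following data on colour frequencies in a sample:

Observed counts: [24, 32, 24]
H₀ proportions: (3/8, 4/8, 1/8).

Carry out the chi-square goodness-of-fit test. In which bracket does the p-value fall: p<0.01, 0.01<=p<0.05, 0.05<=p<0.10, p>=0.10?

n = 80; E_i = n·p_i = [30.00, 40.00, 10.00]
χ² = (24−30.00)²/30.00 + (32−40.00)²/40.00 + (24−10.00)²/10.00 = 22.4000
df = 2
p-value (upper-tail) = 0.00001
→ bracket: p<0.01

p-value bracket: p<0.01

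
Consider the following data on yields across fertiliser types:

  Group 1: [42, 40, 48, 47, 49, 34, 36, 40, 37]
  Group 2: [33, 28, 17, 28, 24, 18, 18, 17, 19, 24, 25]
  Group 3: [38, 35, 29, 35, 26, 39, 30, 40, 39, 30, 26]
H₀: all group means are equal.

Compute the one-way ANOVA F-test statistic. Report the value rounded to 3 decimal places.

Group means [41.44, 22.82, 33.36], grand mean 31.968
SSB = Σnᵢ(x̄ᵢ−x̄)² = 1750.564; SSW = ΣΣ(x−x̄ᵢ)² = 818.404
MSB = 1750.564/2 = 875.2819; MSW = 818.404/28 = 29.2287
F = MSB/MSW = 29.9460
df = (2, 28)

test statistic = 29.946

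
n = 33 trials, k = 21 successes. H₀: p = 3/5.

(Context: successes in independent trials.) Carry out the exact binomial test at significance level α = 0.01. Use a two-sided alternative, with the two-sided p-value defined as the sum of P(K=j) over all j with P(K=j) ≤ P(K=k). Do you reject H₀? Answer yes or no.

reject H₀: no

Exact binomial: n=33, k=21, p₀=3/5=0.6000
P(X=j) = C(n,j)·p₀^j·(1−p₀)^(n−j); p = Σ P(X=j) over j with P(X=j) ≤ P(X=21)
p-value (two-sided) = 0.72543
At α=0.01: p ≥ α → fail to reject H₀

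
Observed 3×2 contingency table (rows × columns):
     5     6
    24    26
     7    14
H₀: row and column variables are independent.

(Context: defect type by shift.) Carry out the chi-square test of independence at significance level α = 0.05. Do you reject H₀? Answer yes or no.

reject H₀: no

Row totals [11, 50, 21], col totals [36, 46], n=82
χ² = (5−4.83)²/4.83 + (6−6.17)²/6.17 + (24−21.95)²/21.95 + (26−28.05)²/28.05 + (7−9.22)²/9.22 + (14−11.78)²/11.78 = 1.3041
df = 2
p-value (upper-tail) = 0.52097
At α=0.05: p ≥ α → fail to reject H₀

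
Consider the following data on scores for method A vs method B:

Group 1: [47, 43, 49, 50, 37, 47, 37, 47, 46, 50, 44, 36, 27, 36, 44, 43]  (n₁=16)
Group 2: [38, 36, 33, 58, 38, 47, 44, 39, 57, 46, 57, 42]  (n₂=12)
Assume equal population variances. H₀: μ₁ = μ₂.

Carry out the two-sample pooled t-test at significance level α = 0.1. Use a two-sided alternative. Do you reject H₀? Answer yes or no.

reject H₀: no

x̄₁=42.688, s₁=6.416, n₁=16
x̄₂=44.583, s₂=8.681, n₂=12
s_p² = [15·6.416² + 11·8.681²]/26 = 55.6290
SE = √(s_p²·(1/16+1/12)) = 2.8483
t = (42.688−44.583)/2.8483 = -0.6656
df = 26
p-value (two-sided) = 0.51152
At α=0.1: p ≥ α → fail to reject H₀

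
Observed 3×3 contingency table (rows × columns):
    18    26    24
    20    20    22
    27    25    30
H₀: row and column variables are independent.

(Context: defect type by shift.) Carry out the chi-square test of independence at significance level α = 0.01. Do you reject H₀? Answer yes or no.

Row totals [68, 62, 82], col totals [65, 71, 76], n=212
χ² = (18−20.85)²/20.85 + (26−22.77)²/22.77 + (24−24.38)²/24.38 + (20−19.01)²/19.01 + (20−20.76)²/20.76 + (22−22.23)²/22.23 + (27−25.14)²/25.14 + (25−27.46)²/27.46 + (30−29.40)²/29.40 = 1.3049
df = 4
p-value (upper-tail) = 0.86055
At α=0.01: p ≥ α → fail to reject H₀

reject H₀: no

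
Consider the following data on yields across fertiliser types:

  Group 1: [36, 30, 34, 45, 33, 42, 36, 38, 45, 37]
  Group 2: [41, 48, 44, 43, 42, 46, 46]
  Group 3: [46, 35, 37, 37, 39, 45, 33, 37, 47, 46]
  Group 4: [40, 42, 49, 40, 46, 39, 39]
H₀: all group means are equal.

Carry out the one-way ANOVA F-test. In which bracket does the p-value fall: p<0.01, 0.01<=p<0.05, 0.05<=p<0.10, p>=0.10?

Group means [37.60, 44.29, 40.20, 42.14], grand mean 40.676
SSB = Σnᵢ(x̄ᵢ−x̄)² = 203.155; SSW = ΣΣ(x−x̄ᵢ)² = 602.286
MSB = 203.155/3 = 67.7185; MSW = 602.286/30 = 20.0762
F = MSB/MSW = 3.3731
df = (3, 30)
p-value (upper-tail) = 0.03122
→ bracket: 0.01<=p<0.05

p-value bracket: 0.01<=p<0.05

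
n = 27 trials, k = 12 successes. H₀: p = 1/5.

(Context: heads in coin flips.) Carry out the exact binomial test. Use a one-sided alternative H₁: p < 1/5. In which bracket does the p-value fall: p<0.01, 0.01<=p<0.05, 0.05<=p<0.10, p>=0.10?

p-value bracket: p>=0.10

Exact binomial: n=27, k=12, p₀=1/5=0.2000
P(X≤12) from Σ C(n,i)·p₀^i·(1−p₀)^(n−i)
p-value (one-sided, H₁ less) = 0.99905
→ bracket: p>=0.10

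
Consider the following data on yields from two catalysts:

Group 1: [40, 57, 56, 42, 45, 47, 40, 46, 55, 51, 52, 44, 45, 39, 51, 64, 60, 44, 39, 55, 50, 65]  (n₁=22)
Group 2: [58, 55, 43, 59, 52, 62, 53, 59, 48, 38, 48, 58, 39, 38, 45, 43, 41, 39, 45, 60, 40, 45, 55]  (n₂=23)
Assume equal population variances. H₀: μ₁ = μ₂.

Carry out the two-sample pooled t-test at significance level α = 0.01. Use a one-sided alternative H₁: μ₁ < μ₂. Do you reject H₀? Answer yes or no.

x̄₁=49.409, s₁=7.890, n₁=22
x̄₂=48.826, s₂=8.139, n₂=23
s_p² = [21·7.890² + 22·8.139²]/43 = 64.2935
SE = √(s_p²·(1/22+1/23)) = 2.3912
t = (49.409−48.826)/2.3912 = 0.2438
df = 43
p-value (one-sided, H₁ less) = 0.59573
At α=0.01: p ≥ α → fail to reject H₀

reject H₀: no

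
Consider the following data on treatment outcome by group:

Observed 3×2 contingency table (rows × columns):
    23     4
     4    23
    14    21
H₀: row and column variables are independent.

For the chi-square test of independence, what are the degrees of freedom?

df = (r−1)(c−1) = (3−1)·(2−1) = 2

degrees of freedom = 2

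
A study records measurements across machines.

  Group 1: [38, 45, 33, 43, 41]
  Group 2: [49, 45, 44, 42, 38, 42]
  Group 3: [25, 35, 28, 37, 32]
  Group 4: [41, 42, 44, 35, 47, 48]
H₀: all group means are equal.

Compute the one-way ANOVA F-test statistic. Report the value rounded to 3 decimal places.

Group means [40.00, 43.33, 31.40, 42.83], grand mean 39.727
SSB = Σnᵢ(x̄ᵢ−x̄)² = 482.997; SSW = ΣΣ(x−x̄ᵢ)² = 363.367
MSB = 482.997/3 = 160.9990; MSW = 363.367/18 = 20.1870
F = MSB/MSW = 7.9754
df = (3, 18)

test statistic = 7.975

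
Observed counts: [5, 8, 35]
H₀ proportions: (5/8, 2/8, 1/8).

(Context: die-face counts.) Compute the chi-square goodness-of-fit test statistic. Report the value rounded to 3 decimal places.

n = 48; E_i = n·p_i = [30.00, 12.00, 6.00]
χ² = (5−30.00)²/30.00 + (8−12.00)²/12.00 + (35−6.00)²/6.00 = 162.3333
df = 2

test statistic = 162.333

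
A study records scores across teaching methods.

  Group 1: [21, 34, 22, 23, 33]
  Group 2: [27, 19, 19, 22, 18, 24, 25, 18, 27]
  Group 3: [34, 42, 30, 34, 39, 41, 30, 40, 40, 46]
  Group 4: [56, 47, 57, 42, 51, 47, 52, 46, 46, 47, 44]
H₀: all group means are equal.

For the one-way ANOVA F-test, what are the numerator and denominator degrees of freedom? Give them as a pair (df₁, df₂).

degrees of freedom = [3, 31]

k = 4 groups, N = 35 total
df = (k−1, N−k) = (4−1, 35−4) = (3, 31)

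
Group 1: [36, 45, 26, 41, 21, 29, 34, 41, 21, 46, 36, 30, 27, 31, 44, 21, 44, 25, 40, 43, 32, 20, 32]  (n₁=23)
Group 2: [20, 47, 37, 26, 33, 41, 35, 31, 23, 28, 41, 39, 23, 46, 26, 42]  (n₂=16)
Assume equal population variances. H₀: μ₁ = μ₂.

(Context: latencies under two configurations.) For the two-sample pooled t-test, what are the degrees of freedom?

degrees of freedom = 37

df = n₁ + n₂ − 2 = 23 + 16 − 2 = 37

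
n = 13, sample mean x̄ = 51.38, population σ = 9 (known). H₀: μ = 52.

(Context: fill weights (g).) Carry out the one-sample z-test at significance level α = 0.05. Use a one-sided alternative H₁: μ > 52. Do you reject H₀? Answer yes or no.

reject H₀: no

SE = σ/√n = 9/√13 = 2.4962
z = (x̄−μ₀)/SE = (51.38−52)/2.4962 = -0.2484
p-value (one-sided, H₁ greater) = 0.59808
At α=0.05: p ≥ α → fail to reject H₀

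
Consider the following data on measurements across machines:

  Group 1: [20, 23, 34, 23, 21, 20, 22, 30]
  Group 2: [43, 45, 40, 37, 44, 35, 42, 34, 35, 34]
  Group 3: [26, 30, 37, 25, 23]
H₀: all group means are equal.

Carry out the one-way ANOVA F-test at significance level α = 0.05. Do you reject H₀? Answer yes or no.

reject H₀: yes

Group means [24.12, 38.90, 28.20], grand mean 31.435
SSB = Σnᵢ(x̄ᵢ−x̄)² = 1037.077; SSW = ΣΣ(x−x̄ᵢ)² = 478.575
MSB = 1037.077/2 = 518.5386; MSW = 478.575/20 = 23.9288
F = MSB/MSW = 21.6701
df = (2, 20)
p-value (upper-tail) = 0.00001
At α=0.05: p < α → reject H₀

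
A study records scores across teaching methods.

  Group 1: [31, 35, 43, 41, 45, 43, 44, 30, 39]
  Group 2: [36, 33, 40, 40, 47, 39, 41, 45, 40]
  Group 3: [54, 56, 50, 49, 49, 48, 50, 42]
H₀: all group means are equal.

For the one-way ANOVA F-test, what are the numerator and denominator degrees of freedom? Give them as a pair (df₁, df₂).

k = 3 groups, N = 26 total
df = (k−1, N−k) = (3−1, 26−3) = (2, 23)

degrees of freedom = [2, 23]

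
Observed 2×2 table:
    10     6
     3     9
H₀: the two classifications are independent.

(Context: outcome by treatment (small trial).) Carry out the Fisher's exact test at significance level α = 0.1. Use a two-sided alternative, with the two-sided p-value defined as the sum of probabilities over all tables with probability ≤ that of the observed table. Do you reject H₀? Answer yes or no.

Margins: r₁=16, r₂=12, c₁=13, c₂=15, n=28
p_obs = C(16,10)·C(12,3)/C(28,13); sum pmf over tables with pmf ≤ p_obs
p-value (two-sided) = 0.06707
At α=0.1: p < α → reject H₀

reject H₀: yes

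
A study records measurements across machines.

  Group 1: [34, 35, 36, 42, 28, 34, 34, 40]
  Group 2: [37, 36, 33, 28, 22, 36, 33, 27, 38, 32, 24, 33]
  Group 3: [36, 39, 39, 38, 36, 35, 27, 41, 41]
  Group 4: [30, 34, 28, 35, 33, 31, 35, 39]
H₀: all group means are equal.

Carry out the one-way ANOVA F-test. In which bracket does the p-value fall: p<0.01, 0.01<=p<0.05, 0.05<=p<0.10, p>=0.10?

p-value bracket: 0.05<=p<0.10

Group means [35.38, 31.58, 36.89, 33.12], grand mean 34.027
SSB = Σnᵢ(x̄ᵢ−x̄)² = 166.417; SSW = ΣΣ(x−x̄ᵢ)² = 654.556
MSB = 166.417/3 = 55.4725; MSW = 654.556/33 = 19.8350
F = MSB/MSW = 2.7967
df = (3, 33)
p-value (upper-tail) = 0.05541
→ bracket: 0.05<=p<0.10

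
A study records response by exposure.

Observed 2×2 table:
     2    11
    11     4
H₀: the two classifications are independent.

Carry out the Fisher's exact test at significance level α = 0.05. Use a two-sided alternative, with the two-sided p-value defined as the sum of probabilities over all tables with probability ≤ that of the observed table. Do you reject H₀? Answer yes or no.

reject H₀: yes

Margins: r₁=13, r₂=15, c₁=13, c₂=15, n=28
p_obs = C(13,2)·C(15,11)/C(28,13); sum pmf over tables with pmf ≤ p_obs
p-value (two-sided) = 0.00323
At α=0.05: p < α → reject H₀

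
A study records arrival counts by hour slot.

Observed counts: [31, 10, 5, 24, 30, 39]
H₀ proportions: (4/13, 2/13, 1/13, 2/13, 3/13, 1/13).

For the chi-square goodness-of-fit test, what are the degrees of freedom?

df = k − 1 = 6 − 1 = 5

degrees of freedom = 5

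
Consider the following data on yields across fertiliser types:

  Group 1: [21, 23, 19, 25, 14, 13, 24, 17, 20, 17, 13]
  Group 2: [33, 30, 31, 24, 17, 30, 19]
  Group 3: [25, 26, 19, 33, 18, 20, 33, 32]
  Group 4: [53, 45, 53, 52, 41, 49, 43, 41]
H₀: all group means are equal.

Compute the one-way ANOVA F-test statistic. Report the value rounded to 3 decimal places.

Group means [18.73, 26.29, 25.75, 47.12], grand mean 28.618
SSB = Σnᵢ(x̄ᵢ−x̄)² = 3920.044; SSW = ΣΣ(x−x̄ᵢ)² = 901.985
MSB = 3920.044/3 = 1306.6813; MSW = 901.985/30 = 30.0662
F = MSB/MSW = 43.4602
df = (3, 30)

test statistic = 43.460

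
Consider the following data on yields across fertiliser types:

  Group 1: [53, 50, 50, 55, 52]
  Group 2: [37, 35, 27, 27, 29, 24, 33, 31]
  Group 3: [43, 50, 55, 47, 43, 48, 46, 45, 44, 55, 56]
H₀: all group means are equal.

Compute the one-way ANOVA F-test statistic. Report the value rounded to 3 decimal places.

test statistic = 52.345

Group means [52.00, 30.38, 48.36], grand mean 43.125
SSB = Σnᵢ(x̄ᵢ−x̄)² = 1996.205; SSW = ΣΣ(x−x̄ᵢ)² = 400.420
MSB = 1996.205/2 = 998.1023; MSW = 400.420/21 = 19.0676
F = MSB/MSW = 52.3453
df = (2, 21)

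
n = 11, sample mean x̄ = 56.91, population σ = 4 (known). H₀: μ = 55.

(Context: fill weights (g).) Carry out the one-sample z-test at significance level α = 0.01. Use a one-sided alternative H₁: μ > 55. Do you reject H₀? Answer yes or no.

reject H₀: no

SE = σ/√n = 4/√11 = 1.2060
z = (x̄−μ₀)/SE = (56.91−55)/1.2060 = 1.5837
p-value (one-sided, H₁ greater) = 0.05663
At α=0.01: p ≥ α → fail to reject H₀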